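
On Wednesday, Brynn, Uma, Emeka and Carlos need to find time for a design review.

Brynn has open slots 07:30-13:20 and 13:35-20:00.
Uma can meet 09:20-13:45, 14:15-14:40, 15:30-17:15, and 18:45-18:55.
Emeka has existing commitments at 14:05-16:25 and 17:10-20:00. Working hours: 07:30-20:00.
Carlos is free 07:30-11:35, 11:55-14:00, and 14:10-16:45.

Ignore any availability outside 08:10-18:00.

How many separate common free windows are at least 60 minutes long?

2

Emeka free within 07:30–20:00: 07:30–14:05, 16:25–17:10.
Brynn ∩ Uma: 09:20–13:20, 13:35–13:45, 14:15–14:40, 15:30–17:15, 18:45–18:55.
Brynn ∩ Uma ∩ Emeka: 09:20–13:20, 13:35–13:45, 16:25–17:10.
Brynn ∩ Uma ∩ Emeka ∩ Carlos: 09:20–11:35, 11:55–13:20, 13:35–13:45, 16:25–16:45.
Restricted to 08:10–18:00: 09:20–11:35, 11:55–13:20, 13:35–13:45, 16:25–16:45.
Windows ≥ 60 min: 09:20–11:35, 11:55–13:20.
That's 2 windows.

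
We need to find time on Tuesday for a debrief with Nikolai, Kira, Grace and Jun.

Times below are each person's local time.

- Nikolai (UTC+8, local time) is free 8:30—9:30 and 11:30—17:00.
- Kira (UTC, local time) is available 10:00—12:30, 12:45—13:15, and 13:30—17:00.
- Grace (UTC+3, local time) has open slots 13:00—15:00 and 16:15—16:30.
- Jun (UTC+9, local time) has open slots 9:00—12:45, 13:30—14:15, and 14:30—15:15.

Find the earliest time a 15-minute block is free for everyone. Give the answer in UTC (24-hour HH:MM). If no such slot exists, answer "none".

Nikolai → UTC: 00:30–01:30, 03:30–09:00.
Kira → UTC: 10:00–12:30, 12:45–13:15, 13:30–17:00.
Grace → UTC: 10:00–12:00, 13:15–13:30.
Jun → UTC: 00:00–03:45, 04:30–05:15, 05:30–06:15.
Nikolai ∩ Kira: (none).
Nikolai ∩ Kira ∩ Grace: (none).
Nikolai ∩ Kira ∩ Grace ∩ Jun: (none).
Windows ≥ 15 min: (none).

none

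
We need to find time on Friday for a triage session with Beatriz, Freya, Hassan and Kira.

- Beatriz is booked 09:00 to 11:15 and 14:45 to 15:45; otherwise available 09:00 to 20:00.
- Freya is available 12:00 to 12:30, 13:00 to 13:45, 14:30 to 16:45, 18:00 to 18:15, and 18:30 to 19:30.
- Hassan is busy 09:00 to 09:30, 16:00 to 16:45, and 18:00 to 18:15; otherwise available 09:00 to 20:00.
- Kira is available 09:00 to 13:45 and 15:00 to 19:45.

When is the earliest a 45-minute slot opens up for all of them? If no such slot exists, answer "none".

Beatriz free within 09:00–20:00: 11:15–14:45, 15:45–20:00.
Hassan free within 09:00–20:00: 09:30–16:00, 16:45–18:00, 18:15–20:00.
Beatriz ∩ Freya: 12:00–12:30, 13:00–13:45, 14:30–14:45, 15:45–16:45, 18:00–18:15, 18:30–19:30.
Beatriz ∩ Freya ∩ Hassan: 12:00–12:30, 13:00–13:45, 14:30–14:45, 15:45–16:00, 18:30–19:30.
Beatriz ∩ Freya ∩ Hassan ∩ Kira: 12:00–12:30, 13:00–13:45, 15:45–16:00, 18:30–19:30.
Windows ≥ 45 min: 13:00–13:45, 18:30–19:30.
Earliest such window starts at 13:00.

13:00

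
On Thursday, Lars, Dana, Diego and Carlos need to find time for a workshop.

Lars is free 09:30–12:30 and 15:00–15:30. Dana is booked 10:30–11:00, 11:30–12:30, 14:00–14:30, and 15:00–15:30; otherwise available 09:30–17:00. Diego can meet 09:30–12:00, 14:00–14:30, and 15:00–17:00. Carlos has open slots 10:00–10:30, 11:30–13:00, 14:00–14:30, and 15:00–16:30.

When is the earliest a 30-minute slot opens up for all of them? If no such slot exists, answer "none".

10:00

Dana free within 09:30–17:00: 09:30–10:30, 11:00–11:30, 12:30–14:00, 14:30–15:00, 15:30–17:00.
Lars ∩ Dana: 09:30–10:30, 11:00–11:30.
Lars ∩ Dana ∩ Diego: 09:30–10:30, 11:00–11:30.
Lars ∩ Dana ∩ Diego ∩ Carlos: 10:00–10:30.
Windows ≥ 30 min: 10:00–10:30.
Earliest such window starts at 10:00.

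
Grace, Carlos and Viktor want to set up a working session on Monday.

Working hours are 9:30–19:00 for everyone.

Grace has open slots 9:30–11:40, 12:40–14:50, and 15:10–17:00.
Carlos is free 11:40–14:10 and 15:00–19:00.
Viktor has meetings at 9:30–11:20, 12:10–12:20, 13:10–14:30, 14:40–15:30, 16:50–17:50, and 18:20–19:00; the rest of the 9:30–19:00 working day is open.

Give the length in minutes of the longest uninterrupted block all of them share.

Viktor free within 09:30–19:00: 11:20–12:10, 12:20–13:10, 14:30–14:40, 15:30–16:50, 17:50–18:20.
Grace ∩ Carlos: 12:40–14:10, 15:10–17:00.
Grace ∩ Carlos ∩ Viktor: 12:40–13:10, 15:30–16:50.
Common window lengths: 30, 80 min; longest is 80.

80 minutes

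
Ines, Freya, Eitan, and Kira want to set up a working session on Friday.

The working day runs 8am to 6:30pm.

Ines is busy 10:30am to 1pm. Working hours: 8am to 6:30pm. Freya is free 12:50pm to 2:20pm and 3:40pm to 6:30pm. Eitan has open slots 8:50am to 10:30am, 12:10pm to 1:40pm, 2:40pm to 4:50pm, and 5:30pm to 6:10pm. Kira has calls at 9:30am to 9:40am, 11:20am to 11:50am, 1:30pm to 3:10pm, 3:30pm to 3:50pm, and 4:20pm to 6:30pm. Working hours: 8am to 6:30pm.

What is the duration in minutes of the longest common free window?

Ines free within 08:00–18:30: 08:00–10:30, 13:00–18:30.
Kira free within 08:00–18:30: 08:00–09:30, 09:40–11:20, 11:50–13:30, 15:10–15:30, 15:50–16:20.
Ines ∩ Freya: 13:00–14:20, 15:40–18:30.
Ines ∩ Freya ∩ Eitan: 13:00–13:40, 15:40–16:50, 17:30–18:10.
Ines ∩ Freya ∩ Eitan ∩ Kira: 13:00–13:30, 15:50–16:20.
Common window lengths: 30, 30 min; longest is 30.

30 minutes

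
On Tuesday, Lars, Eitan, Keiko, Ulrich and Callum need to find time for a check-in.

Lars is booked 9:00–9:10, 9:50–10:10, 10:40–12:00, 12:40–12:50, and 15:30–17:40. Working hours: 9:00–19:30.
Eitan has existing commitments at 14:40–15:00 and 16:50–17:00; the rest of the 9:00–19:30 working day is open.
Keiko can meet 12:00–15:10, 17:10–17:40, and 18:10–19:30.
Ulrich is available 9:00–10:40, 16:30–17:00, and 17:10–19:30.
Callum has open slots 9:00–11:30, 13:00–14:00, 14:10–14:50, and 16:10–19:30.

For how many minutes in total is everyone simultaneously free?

Lars free within 09:00–19:30: 09:10–09:50, 10:10–10:40, 12:00–12:40, 12:50–15:30, 17:40–19:30.
Eitan free within 09:00–19:30: 09:00–14:40, 15:00–16:50, 17:00–19:30.
Lars ∩ Eitan: 09:10–09:50, 10:10–10:40, 12:00–12:40, 12:50–14:40, 15:00–15:30, 17:40–19:30.
Lars ∩ Eitan ∩ Keiko: 12:00–12:40, 12:50–14:40, 15:00–15:10, 18:10–19:30.
Lars ∩ Eitan ∩ Keiko ∩ Ulrich: 18:10–19:30.
Lars ∩ Eitan ∩ Keiko ∩ Ulrich ∩ Callum: 18:10–19:30.
Total common minutes: 80.

80 minutes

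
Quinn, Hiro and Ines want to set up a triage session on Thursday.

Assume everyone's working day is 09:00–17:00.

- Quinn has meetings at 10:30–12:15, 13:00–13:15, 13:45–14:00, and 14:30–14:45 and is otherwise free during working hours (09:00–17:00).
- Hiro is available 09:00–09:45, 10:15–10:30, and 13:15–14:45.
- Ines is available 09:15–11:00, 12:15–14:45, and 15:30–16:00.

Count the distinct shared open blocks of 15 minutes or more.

Quinn free within 09:00–17:00: 09:00–10:30, 12:15–13:00, 13:15–13:45, 14:00–14:30, 14:45–17:00.
Quinn ∩ Hiro: 09:00–09:45, 10:15–10:30, 13:15–13:45, 14:00–14:30.
Quinn ∩ Hiro ∩ Ines: 09:15–09:45, 10:15–10:30, 13:15–13:45, 14:00–14:30.
Windows ≥ 15 min: 09:15–09:45, 10:15–10:30, 13:15–13:45, 14:00–14:30.
That's 4 windows.

4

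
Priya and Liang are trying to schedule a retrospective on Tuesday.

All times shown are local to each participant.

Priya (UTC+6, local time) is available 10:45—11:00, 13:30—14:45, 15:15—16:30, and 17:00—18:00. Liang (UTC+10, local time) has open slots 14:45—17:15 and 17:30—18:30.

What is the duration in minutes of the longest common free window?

60 minutes

Priya → UTC: 04:45–05:00, 07:30–08:45, 09:15–10:30, 11:00–12:00.
Liang → UTC: 04:45–07:15, 07:30–08:30.
Priya ∩ Liang: 04:45–05:00, 07:30–08:30.
Common window lengths: 15, 60 min; longest is 60.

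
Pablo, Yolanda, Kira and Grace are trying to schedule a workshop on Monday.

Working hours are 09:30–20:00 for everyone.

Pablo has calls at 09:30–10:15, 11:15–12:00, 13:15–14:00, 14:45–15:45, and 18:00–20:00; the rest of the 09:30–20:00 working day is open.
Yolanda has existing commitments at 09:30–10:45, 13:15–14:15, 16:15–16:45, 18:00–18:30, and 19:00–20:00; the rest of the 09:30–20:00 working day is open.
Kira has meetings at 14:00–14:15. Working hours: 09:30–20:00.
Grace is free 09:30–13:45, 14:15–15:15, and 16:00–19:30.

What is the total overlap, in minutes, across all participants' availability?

Pablo free within 09:30–20:00: 10:15–11:15, 12:00–13:15, 14:00–14:45, 15:45–18:00.
Yolanda free within 09:30–20:00: 10:45–13:15, 14:15–16:15, 16:45–18:00, 18:30–19:00.
Kira free within 09:30–20:00: 09:30–14:00, 14:15–20:00.
Pablo ∩ Yolanda: 10:45–11:15, 12:00–13:15, 14:15–14:45, 15:45–16:15, 16:45–18:00.
Pablo ∩ Yolanda ∩ Kira: 10:45–11:15, 12:00–13:15, 14:15–14:45, 15:45–16:15, 16:45–18:00.
Pablo ∩ Yolanda ∩ Kira ∩ Grace: 10:45–11:15, 12:00–13:15, 14:15–14:45, 16:00–16:15, 16:45–18:00.
Total common minutes: 30 + 75 + 30 + 15 + 75 = 225.

225 minutes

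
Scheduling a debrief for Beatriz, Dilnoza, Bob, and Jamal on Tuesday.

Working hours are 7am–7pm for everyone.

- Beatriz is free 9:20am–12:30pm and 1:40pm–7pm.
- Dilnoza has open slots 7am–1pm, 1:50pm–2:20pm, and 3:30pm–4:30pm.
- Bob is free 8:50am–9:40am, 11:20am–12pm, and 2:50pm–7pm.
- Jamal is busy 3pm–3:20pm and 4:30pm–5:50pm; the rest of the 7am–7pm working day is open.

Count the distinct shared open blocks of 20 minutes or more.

Jamal free within 07:00–19:00: 07:00–15:00, 15:20–16:30, 17:50–19:00.
Beatriz ∩ Dilnoza: 09:20–12:30, 13:50–14:20, 15:30–16:30.
Beatriz ∩ Dilnoza ∩ Bob: 09:20–09:40, 11:20–12:00, 15:30–16:30.
Beatriz ∩ Dilnoza ∩ Bob ∩ Jamal: 09:20–09:40, 11:20–12:00, 15:30–16:30.
Windows ≥ 20 min: 09:20–09:40, 11:20–12:00, 15:30–16:30.
That's 3 windows.

3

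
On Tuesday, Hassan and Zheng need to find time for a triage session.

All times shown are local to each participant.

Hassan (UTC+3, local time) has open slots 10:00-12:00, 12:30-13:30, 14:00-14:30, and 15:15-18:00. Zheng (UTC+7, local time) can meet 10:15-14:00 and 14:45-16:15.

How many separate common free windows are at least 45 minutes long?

Hassan → UTC: 07:00–09:00, 09:30–10:30, 11:00–11:30, 12:15–15:00.
Zheng → UTC: 03:15–07:00, 07:45–09:15.
Hassan ∩ Zheng: 07:45–09:00.
Windows ≥ 45 min: 07:45–09:00.
That's 1 window.

1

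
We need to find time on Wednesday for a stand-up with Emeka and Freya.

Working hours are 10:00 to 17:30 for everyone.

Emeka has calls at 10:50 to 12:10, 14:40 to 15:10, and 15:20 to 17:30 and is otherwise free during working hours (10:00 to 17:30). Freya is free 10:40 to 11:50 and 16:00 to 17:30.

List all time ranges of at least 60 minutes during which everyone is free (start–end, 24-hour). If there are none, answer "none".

Emeka free within 10:00–17:30: 10:00–10:50, 12:10–14:40, 15:10–15:20.
Emeka ∩ Freya: 10:40–10:50.
Windows ≥ 60 min: (none).

none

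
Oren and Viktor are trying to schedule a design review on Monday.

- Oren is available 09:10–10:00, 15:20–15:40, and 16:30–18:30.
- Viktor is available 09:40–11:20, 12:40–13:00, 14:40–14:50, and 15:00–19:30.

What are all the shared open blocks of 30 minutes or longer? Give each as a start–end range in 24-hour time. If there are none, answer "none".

16:30–18:30

Oren ∩ Viktor: 09:40–10:00, 15:20–15:40, 16:30–18:30.
Windows ≥ 30 min: 16:30–18:30.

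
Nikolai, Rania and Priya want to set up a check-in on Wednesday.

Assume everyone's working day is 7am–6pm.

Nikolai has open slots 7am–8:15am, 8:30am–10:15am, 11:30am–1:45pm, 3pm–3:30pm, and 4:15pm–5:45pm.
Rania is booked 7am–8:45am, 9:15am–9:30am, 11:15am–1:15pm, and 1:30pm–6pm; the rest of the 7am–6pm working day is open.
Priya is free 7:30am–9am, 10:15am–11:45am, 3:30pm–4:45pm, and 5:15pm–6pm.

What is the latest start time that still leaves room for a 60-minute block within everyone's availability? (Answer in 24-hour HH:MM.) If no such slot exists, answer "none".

none

Rania free within 07:00–18:00: 08:45–09:15, 09:30–11:15, 13:15–13:30.
Nikolai ∩ Rania: 08:45–09:15, 09:30–10:15, 13:15–13:30.
Nikolai ∩ Rania ∩ Priya: 08:45–09:00.
Windows ≥ 60 min: (none).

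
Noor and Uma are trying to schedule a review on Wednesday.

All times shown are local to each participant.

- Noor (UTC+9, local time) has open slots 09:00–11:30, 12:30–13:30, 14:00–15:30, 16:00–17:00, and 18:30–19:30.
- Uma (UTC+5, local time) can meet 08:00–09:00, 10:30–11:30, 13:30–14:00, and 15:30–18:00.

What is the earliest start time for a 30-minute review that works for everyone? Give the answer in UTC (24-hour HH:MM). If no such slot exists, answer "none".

03:30

Noor → UTC: 00:00–02:30, 03:30–04:30, 05:00–06:30, 07:00–08:00, 09:30–10:30.
Uma → UTC: 03:00–04:00, 05:30–06:30, 08:30–09:00, 10:30–13:00.
Noor ∩ Uma: 03:30–04:00, 05:30–06:30.
Windows ≥ 30 min: 03:30–04:00, 05:30–06:30.
Earliest such window starts at 03:30.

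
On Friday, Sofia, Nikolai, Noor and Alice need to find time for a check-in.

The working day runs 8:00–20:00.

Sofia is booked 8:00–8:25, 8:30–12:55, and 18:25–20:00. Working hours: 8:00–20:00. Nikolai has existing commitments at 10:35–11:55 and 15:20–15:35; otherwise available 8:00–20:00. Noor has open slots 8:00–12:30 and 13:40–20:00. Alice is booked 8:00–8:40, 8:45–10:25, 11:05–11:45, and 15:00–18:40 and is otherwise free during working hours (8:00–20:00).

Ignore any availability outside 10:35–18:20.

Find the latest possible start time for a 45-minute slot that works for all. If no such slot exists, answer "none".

Sofia free within 08:00–20:00: 08:25–08:30, 12:55–18:25.
Nikolai free within 08:00–20:00: 08:00–10:35, 11:55–15:20, 15:35–20:00.
Alice free within 08:00–20:00: 08:40–08:45, 10:25–11:05, 11:45–15:00, 18:40–20:00.
Sofia ∩ Nikolai: 08:25–08:30, 12:55–15:20, 15:35–18:25.
Sofia ∩ Nikolai ∩ Noor: 08:25–08:30, 13:40–15:20, 15:35–18:25.
Sofia ∩ Nikolai ∩ Noor ∩ Alice: 13:40–15:00.
Restricted to 10:35–18:20: 13:40–15:00.
Windows ≥ 45 min: 13:40–15:00.
Latest start in the last window 13:40–15:00 is 15:00 − 45 min = 14:15.

14:15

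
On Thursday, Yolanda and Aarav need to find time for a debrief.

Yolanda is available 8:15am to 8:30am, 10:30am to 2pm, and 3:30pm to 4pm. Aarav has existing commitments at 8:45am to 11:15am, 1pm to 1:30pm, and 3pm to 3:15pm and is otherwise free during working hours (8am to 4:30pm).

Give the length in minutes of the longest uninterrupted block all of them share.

105 minutes

Aarav free within 08:00–16:30: 08:00–08:45, 11:15–13:00, 13:30–15:00, 15:15–16:30.
Yolanda ∩ Aarav: 08:15–08:30, 11:15–13:00, 13:30–14:00, 15:30–16:00.
Common window lengths: 15, 105, 30, 30 min; longest is 105.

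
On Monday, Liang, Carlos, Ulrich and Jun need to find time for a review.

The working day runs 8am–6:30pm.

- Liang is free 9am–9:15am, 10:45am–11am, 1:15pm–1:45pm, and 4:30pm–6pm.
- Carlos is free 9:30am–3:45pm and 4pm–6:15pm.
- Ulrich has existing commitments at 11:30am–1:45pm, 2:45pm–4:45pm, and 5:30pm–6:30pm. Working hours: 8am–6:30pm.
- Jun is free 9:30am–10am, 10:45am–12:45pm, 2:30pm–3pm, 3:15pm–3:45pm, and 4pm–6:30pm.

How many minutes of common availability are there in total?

60 minutes

Ulrich free within 08:00–18:30: 08:00–11:30, 13:45–14:45, 16:45–17:30.
Liang ∩ Carlos: 10:45–11:00, 13:15–13:45, 16:30–18:00.
Liang ∩ Carlos ∩ Ulrich: 10:45–11:00, 16:45–17:30.
Liang ∩ Carlos ∩ Ulrich ∩ Jun: 10:45–11:00, 16:45–17:30.
Total common minutes: 15 + 45 = 60.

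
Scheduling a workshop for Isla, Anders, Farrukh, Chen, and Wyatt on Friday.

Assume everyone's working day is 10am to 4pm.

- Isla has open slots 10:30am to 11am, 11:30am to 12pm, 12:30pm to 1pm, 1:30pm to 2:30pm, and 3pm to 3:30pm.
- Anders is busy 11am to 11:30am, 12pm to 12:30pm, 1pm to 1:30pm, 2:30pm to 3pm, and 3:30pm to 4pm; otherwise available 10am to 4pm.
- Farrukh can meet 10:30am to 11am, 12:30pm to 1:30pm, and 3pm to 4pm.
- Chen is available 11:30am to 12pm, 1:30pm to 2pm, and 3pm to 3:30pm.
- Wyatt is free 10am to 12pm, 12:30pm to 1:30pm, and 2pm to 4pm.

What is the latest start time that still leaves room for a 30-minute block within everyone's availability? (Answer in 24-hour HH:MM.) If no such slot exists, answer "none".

Anders free within 10:00–16:00: 10:00–11:00, 11:30–12:00, 12:30–13:00, 13:30–14:30, 15:00–15:30.
Isla ∩ Anders: 10:30–11:00, 11:30–12:00, 12:30–13:00, 13:30–14:30, 15:00–15:30.
Isla ∩ Anders ∩ Farrukh: 10:30–11:00, 12:30–13:00, 15:00–15:30.
Isla ∩ Anders ∩ Farrukh ∩ Chen: 15:00–15:30.
Isla ∩ Anders ∩ Farrukh ∩ Chen ∩ Wyatt: 15:00–15:30.
Windows ≥ 30 min: 15:00–15:30.
Latest start in the last window 15:00–15:30 is 15:30 − 30 min = 15:00.

15:00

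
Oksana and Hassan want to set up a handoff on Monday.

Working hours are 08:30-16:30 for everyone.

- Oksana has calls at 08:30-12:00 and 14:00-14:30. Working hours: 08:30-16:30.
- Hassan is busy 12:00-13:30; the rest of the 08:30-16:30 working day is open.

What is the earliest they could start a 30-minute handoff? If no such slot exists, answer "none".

13:30

Oksana free within 08:30–16:30: 12:00–14:00, 14:30–16:30.
Hassan free within 08:30–16:30: 08:30–12:00, 13:30–16:30.
Oksana ∩ Hassan: 13:30–14:00, 14:30–16:30.
Windows ≥ 30 min: 13:30–14:00, 14:30–16:30.
Earliest such window starts at 13:30.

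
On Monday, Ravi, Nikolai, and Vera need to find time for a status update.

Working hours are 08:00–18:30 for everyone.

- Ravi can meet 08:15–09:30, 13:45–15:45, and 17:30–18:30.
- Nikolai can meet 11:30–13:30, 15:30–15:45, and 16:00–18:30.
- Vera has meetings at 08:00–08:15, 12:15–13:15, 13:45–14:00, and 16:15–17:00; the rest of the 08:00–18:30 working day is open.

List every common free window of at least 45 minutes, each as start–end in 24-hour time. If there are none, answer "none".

17:30–18:30

Vera free within 08:00–18:30: 08:15–12:15, 13:15–13:45, 14:00–16:15, 17:00–18:30.
Ravi ∩ Nikolai: 15:30–15:45, 17:30–18:30.
Ravi ∩ Nikolai ∩ Vera: 15:30–15:45, 17:30–18:30.
Windows ≥ 45 min: 17:30–18:30.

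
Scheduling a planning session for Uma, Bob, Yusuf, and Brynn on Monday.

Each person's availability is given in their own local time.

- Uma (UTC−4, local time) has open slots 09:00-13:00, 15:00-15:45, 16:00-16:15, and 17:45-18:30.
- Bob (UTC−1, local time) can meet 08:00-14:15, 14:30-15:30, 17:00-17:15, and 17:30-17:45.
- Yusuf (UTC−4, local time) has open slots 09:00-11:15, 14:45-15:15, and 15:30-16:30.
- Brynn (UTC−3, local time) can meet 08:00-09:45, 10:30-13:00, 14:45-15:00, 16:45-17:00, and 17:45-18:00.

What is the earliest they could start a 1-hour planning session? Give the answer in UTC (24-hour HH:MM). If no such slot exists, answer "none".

13:30

Uma → UTC: 13:00–17:00, 19:00–19:45, 20:00–20:15, 21:45–22:30.
Bob → UTC: 09:00–15:15, 15:30–16:30, 18:00–18:15, 18:30–18:45.
Yusuf → UTC: 13:00–15:15, 18:45–19:15, 19:30–20:30.
Brynn → UTC: 11:00–12:45, 13:30–16:00, 17:45–18:00, 19:45–20:00, 20:45–21:00.
Uma ∩ Bob: 13:00–15:15, 15:30–16:30.
Uma ∩ Bob ∩ Yusuf: 13:00–15:15.
Uma ∩ Bob ∩ Yusuf ∩ Brynn: 13:30–15:15.
Windows ≥ 60 min: 13:30–15:15.
Earliest such window starts at 13:30.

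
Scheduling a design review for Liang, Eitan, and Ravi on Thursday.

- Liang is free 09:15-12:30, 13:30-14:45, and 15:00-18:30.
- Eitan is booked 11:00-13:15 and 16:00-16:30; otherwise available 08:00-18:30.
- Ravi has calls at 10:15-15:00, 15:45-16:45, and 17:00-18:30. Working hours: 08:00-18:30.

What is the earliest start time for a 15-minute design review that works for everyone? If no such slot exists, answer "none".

09:15

Eitan free within 08:00–18:30: 08:00–11:00, 13:15–16:00, 16:30–18:30.
Ravi free within 08:00–18:30: 08:00–10:15, 15:00–15:45, 16:45–17:00.
Liang ∩ Eitan: 09:15–11:00, 13:30–14:45, 15:00–16:00, 16:30–18:30.
Liang ∩ Eitan ∩ Ravi: 09:15–10:15, 15:00–15:45, 16:45–17:00.
Windows ≥ 15 min: 09:15–10:15, 15:00–15:45, 16:45–17:00.
Earliest such window starts at 09:15.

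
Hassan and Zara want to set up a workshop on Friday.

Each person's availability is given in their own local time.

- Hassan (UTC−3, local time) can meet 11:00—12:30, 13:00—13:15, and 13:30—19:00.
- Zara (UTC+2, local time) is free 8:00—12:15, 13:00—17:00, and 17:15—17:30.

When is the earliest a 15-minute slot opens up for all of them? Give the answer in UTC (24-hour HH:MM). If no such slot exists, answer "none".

14:00

Hassan → UTC: 14:00–15:30, 16:00–16:15, 16:30–22:00.
Zara → UTC: 06:00–10:15, 11:00–15:00, 15:15–15:30.
Hassan ∩ Zara: 14:00–15:00, 15:15–15:30.
Windows ≥ 15 min: 14:00–15:00, 15:15–15:30.
Earliest such window starts at 14:00.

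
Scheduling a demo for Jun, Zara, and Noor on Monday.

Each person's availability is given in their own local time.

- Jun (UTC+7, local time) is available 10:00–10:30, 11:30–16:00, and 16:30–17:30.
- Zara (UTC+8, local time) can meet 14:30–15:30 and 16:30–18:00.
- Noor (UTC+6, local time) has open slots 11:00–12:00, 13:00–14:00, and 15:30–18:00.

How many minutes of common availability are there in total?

Jun → UTC: 03:00–03:30, 04:30–09:00, 09:30–10:30.
Zara → UTC: 06:30–07:30, 08:30–10:00.
Noor → UTC: 05:00–06:00, 07:00–08:00, 09:30–12:00.
Jun ∩ Zara: 06:30–07:30, 08:30–09:00, 09:30–10:00.
Jun ∩ Zara ∩ Noor: 07:00–07:30, 09:30–10:00.
Total common minutes: 30 + 30 = 60.

60 minutes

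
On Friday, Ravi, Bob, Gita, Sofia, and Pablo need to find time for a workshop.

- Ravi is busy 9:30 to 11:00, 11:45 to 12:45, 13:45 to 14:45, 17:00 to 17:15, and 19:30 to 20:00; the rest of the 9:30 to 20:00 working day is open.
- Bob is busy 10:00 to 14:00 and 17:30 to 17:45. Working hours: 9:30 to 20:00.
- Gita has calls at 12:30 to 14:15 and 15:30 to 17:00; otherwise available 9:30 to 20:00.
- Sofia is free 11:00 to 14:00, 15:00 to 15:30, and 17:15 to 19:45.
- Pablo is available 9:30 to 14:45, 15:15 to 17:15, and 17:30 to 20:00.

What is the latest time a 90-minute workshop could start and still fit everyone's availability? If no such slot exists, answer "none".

18:00

Ravi free within 09:30–20:00: 11:00–11:45, 12:45–13:45, 14:45–17:00, 17:15–19:30.
Bob free within 09:30–20:00: 09:30–10:00, 14:00–17:30, 17:45–20:00.
Gita free within 09:30–20:00: 09:30–12:30, 14:15–15:30, 17:00–20:00.
Ravi ∩ Bob: 14:45–17:00, 17:15–17:30, 17:45–19:30.
Ravi ∩ Bob ∩ Gita: 14:45–15:30, 17:15–17:30, 17:45–19:30.
Ravi ∩ Bob ∩ Gita ∩ Sofia: 15:00–15:30, 17:15–17:30, 17:45–19:30.
Ravi ∩ Bob ∩ Gita ∩ Sofia ∩ Pablo: 15:15–15:30, 17:45–19:30.
Windows ≥ 90 min: 17:45–19:30.
Latest start in the last window 17:45–19:30 is 19:30 − 90 min = 18:00.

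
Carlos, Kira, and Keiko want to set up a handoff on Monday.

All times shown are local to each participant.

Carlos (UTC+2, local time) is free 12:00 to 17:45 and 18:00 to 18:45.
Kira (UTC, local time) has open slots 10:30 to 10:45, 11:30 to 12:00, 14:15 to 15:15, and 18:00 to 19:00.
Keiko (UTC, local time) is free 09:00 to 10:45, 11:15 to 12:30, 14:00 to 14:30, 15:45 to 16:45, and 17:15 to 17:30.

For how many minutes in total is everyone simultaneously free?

60 minutes

Carlos → UTC: 10:00–15:45, 16:00–16:45.
Kira → UTC: 10:30–10:45, 11:30–12:00, 14:15–15:15, 18:00–19:00.
Keiko → UTC: 09:00–10:45, 11:15–12:30, 14:00–14:30, 15:45–16:45, 17:15–17:30.
Carlos ∩ Kira: 10:30–10:45, 11:30–12:00, 14:15–15:15.
Carlos ∩ Kira ∩ Keiko: 10:30–10:45, 11:30–12:00, 14:15–14:30.
Total common minutes: 15 + 30 + 15 = 60.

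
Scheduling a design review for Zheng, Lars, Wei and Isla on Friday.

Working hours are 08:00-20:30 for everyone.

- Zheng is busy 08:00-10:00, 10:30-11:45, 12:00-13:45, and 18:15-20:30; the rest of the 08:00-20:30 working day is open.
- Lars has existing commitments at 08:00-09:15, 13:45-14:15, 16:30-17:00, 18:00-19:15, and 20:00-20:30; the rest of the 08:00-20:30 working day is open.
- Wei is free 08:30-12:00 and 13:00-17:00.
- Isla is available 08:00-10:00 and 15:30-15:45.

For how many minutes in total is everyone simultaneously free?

Zheng free within 08:00–20:30: 10:00–10:30, 11:45–12:00, 13:45–18:15.
Lars free within 08:00–20:30: 09:15–13:45, 14:15–16:30, 17:00–18:00, 19:15–20:00.
Zheng ∩ Lars: 10:00–10:30, 11:45–12:00, 14:15–16:30, 17:00–18:00.
Zheng ∩ Lars ∩ Wei: 10:00–10:30, 11:45–12:00, 14:15–16:30.
Zheng ∩ Lars ∩ Wei ∩ Isla: 15:30–15:45.
Total common minutes: 15.

15 minutes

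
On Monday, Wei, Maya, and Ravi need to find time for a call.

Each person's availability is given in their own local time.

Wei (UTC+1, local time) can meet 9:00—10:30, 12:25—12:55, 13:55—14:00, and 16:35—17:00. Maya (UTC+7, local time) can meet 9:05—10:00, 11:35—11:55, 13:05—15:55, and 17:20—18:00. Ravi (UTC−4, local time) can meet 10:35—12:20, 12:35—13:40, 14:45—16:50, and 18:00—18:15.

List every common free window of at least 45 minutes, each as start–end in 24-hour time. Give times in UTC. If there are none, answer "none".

Wei → UTC: 08:00–09:30, 11:25–11:55, 12:55–13:00, 15:35–16:00.
Maya → UTC: 02:05–03:00, 04:35–04:55, 06:05–08:55, 10:20–11:00.
Ravi → UTC: 14:35–16:20, 16:35–17:40, 18:45–20:50, 22:00–22:15.
Wei ∩ Maya: 08:00–08:55.
Wei ∩ Maya ∩ Ravi: (none).
Windows ≥ 45 min: (none).

none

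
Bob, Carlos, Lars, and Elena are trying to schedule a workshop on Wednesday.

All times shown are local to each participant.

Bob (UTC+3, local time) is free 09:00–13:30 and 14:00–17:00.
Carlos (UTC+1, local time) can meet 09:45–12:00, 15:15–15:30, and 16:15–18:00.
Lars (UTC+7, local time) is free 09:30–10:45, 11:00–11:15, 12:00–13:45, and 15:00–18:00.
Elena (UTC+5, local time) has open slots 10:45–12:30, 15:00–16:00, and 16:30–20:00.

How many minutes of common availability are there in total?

30 minutes

Bob → UTC: 06:00–10:30, 11:00–14:00.
Carlos → UTC: 08:45–11:00, 14:15–14:30, 15:15–17:00.
Lars → UTC: 02:30–03:45, 04:00–04:15, 05:00–06:45, 08:00–11:00.
Elena → UTC: 05:45–07:30, 10:00–11:00, 11:30–15:00.
Bob ∩ Carlos: 08:45–10:30.
Bob ∩ Carlos ∩ Lars: 08:45–10:30.
Bob ∩ Carlos ∩ Lars ∩ Elena: 10:00–10:30.
Total common minutes: 30.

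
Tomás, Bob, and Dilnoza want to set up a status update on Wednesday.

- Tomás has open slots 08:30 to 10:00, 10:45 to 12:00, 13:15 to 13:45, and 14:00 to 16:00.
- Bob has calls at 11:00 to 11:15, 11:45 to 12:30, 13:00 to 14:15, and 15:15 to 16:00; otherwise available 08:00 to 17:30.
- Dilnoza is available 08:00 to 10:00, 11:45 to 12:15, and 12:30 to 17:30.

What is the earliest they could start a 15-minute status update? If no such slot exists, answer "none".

Bob free within 08:00–17:30: 08:00–11:00, 11:15–11:45, 12:30–13:00, 14:15–15:15, 16:00–17:30.
Tomás ∩ Bob: 08:30–10:00, 10:45–11:00, 11:15–11:45, 14:15–15:15.
Tomás ∩ Bob ∩ Dilnoza: 08:30–10:00, 14:15–15:15.
Windows ≥ 15 min: 08:30–10:00, 14:15–15:15.
Earliest such window starts at 08:30.

08:30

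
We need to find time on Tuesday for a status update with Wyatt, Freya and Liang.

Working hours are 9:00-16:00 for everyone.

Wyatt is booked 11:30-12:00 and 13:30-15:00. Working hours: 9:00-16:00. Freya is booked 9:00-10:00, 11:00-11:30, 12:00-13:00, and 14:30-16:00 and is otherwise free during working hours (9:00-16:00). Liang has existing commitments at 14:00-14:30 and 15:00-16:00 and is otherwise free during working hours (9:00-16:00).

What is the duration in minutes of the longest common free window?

Wyatt free within 09:00–16:00: 09:00–11:30, 12:00–13:30, 15:00–16:00.
Freya free within 09:00–16:00: 10:00–11:00, 11:30–12:00, 13:00–14:30.
Liang free within 09:00–16:00: 09:00–14:00, 14:30–15:00.
Wyatt ∩ Freya: 10:00–11:00, 13:00–13:30.
Wyatt ∩ Freya ∩ Liang: 10:00–11:00, 13:00–13:30.
Common window lengths: 60, 30 min; longest is 60.

60 minutes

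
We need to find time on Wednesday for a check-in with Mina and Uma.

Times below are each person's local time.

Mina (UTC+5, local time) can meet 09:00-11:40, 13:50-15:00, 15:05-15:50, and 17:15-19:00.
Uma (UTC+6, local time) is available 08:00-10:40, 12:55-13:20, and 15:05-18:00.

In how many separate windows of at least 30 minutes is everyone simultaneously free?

3

Mina → UTC: 04:00–06:40, 08:50–10:00, 10:05–10:50, 12:15–14:00.
Uma → UTC: 02:00–04:40, 06:55–07:20, 09:05–12:00.
Mina ∩ Uma: 04:00–04:40, 09:05–10:00, 10:05–10:50.
Windows ≥ 30 min: 04:00–04:40, 09:05–10:00, 10:05–10:50.
That's 3 windows.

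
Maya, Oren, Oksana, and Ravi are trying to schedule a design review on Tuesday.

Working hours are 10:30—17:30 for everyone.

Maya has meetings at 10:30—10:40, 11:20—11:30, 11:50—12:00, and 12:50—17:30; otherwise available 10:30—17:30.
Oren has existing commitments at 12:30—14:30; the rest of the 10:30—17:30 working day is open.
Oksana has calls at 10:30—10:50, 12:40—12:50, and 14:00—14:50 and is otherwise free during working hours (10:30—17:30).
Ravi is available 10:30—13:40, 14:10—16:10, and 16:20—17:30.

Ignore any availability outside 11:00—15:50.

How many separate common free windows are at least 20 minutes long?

3

Maya free within 10:30–17:30: 10:40–11:20, 11:30–11:50, 12:00–12:50.
Oren free within 10:30–17:30: 10:30–12:30, 14:30–17:30.
Oksana free within 10:30–17:30: 10:50–12:40, 12:50–14:00, 14:50–17:30.
Maya ∩ Oren: 10:40–11:20, 11:30–11:50, 12:00–12:30.
Maya ∩ Oren ∩ Oksana: 10:50–11:20, 11:30–11:50, 12:00–12:30.
Maya ∩ Oren ∩ Oksana ∩ Ravi: 10:50–11:20, 11:30–11:50, 12:00–12:30.
Restricted to 11:00–15:50: 11:00–11:20, 11:30–11:50, 12:00–12:30.
Windows ≥ 20 min: 11:00–11:20, 11:30–11:50, 12:00–12:30.
That's 3 windows.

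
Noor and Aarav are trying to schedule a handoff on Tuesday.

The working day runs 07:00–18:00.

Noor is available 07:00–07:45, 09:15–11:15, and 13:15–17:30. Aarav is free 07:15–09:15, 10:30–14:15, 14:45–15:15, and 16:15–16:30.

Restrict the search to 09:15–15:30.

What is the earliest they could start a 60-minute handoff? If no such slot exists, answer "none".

Noor ∩ Aarav: 07:15–07:45, 10:30–11:15, 13:15–14:15, 14:45–15:15, 16:15–16:30.
Restricted to 09:15–15:30: 10:30–11:15, 13:15–14:15, 14:45–15:15.
Windows ≥ 60 min: 13:15–14:15.
Earliest such window starts at 13:15.

13:15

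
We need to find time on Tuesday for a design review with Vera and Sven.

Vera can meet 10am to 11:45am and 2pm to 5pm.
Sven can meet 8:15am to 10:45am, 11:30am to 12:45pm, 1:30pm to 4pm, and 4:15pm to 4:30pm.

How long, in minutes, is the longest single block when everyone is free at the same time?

120 minutes

Vera ∩ Sven: 10:00–10:45, 11:30–11:45, 14:00–16:00, 16:15–16:30.
Common window lengths: 45, 15, 120, 15 min; longest is 120.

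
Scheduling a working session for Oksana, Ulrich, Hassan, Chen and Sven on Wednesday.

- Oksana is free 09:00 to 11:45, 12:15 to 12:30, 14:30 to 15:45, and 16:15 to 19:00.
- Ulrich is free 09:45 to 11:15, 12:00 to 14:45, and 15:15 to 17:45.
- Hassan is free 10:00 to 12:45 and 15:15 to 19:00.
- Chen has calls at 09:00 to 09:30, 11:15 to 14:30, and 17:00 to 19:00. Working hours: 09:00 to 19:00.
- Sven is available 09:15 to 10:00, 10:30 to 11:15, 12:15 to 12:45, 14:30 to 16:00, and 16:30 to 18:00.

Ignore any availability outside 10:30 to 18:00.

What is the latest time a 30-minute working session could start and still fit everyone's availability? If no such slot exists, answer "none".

Chen free within 09:00–19:00: 09:30–11:15, 14:30–17:00.
Oksana ∩ Ulrich: 09:45–11:15, 12:15–12:30, 14:30–14:45, 15:15–15:45, 16:15–17:45.
Oksana ∩ Ulrich ∩ Hassan: 10:00–11:15, 12:15–12:30, 15:15–15:45, 16:15–17:45.
Oksana ∩ Ulrich ∩ Hassan ∩ Chen: 10:00–11:15, 15:15–15:45, 16:15–17:00.
Oksana ∩ Ulrich ∩ Hassan ∩ Chen ∩ Sven: 10:30–11:15, 15:15–15:45, 16:30–17:00.
Restricted to 10:30–18:00: 10:30–11:15, 15:15–15:45, 16:30–17:00.
Windows ≥ 30 min: 10:30–11:15, 15:15–15:45, 16:30–17:00.
Latest start in the last window 16:30–17:00 is 17:00 − 30 min = 16:30.

16:30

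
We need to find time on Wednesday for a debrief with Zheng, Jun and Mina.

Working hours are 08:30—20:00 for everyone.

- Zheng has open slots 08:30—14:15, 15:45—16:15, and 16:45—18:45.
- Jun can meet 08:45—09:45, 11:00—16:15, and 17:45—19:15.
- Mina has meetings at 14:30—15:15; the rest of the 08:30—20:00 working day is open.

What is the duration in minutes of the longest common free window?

Mina free within 08:30–20:00: 08:30–14:30, 15:15–20:00.
Zheng ∩ Jun: 08:45–09:45, 11:00–14:15, 15:45–16:15, 17:45–18:45.
Zheng ∩ Jun ∩ Mina: 08:45–09:45, 11:00–14:15, 15:45–16:15, 17:45–18:45.
Common window lengths: 60, 195, 30, 60 min; longest is 195.

195 minutes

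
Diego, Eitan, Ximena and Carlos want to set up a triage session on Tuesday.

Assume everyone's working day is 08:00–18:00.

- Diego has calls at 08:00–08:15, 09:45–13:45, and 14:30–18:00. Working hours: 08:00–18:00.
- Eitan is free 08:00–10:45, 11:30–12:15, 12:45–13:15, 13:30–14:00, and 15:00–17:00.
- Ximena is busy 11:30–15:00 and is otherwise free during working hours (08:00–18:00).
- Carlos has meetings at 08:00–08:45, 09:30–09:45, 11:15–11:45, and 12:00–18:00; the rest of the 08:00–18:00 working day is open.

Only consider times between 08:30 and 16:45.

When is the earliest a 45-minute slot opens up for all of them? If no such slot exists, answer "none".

Diego free within 08:00–18:00: 08:15–09:45, 13:45–14:30.
Ximena free within 08:00–18:00: 08:00–11:30, 15:00–18:00.
Carlos free within 08:00–18:00: 08:45–09:30, 09:45–11:15, 11:45–12:00.
Diego ∩ Eitan: 08:15–09:45, 13:45–14:00.
Diego ∩ Eitan ∩ Ximena: 08:15–09:45.
Diego ∩ Eitan ∩ Ximena ∩ Carlos: 08:45–09:30.
Restricted to 08:30–16:45: 08:45–09:30.
Windows ≥ 45 min: 08:45–09:30.
Earliest such window starts at 08:45.

08:45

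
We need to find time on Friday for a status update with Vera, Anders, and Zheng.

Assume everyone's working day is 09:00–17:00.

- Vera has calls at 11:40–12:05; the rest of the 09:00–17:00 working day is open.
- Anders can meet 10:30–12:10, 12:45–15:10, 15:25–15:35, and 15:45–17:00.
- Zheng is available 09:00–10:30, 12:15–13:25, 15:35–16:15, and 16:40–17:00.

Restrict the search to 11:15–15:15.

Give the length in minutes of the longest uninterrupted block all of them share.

Vera free within 09:00–17:00: 09:00–11:40, 12:05–17:00.
Vera ∩ Anders: 10:30–11:40, 12:05–12:10, 12:45–15:10, 15:25–15:35, 15:45–17:00.
Vera ∩ Anders ∩ Zheng: 12:45–13:25, 15:45–16:15, 16:40–17:00.
Restricted to 11:15–15:15: 12:45–13:25.
Single common window of 40 minutes.

40 minutes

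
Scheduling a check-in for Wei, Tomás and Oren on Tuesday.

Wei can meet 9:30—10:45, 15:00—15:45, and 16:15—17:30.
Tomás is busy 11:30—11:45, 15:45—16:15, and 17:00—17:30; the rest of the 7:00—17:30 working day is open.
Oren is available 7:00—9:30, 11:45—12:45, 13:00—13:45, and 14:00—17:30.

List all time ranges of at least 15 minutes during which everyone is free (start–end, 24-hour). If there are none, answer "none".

Tomás free within 07:00–17:30: 07:00–11:30, 11:45–15:45, 16:15–17:00.
Wei ∩ Tomás: 09:30–10:45, 15:00–15:45, 16:15–17:00.
Wei ∩ Tomás ∩ Oren: 15:00–15:45, 16:15–17:00.
Windows ≥ 15 min: 15:00–15:45, 16:15–17:00.

15:00–15:45, 16:15–17:00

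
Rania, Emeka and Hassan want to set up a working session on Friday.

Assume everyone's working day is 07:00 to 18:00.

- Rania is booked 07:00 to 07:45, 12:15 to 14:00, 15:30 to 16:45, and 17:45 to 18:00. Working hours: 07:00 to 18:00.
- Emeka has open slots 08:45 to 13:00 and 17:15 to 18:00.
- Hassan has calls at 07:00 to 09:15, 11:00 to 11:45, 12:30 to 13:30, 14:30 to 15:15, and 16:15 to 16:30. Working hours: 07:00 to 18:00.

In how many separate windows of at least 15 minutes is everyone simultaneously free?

3

Rania free within 07:00–18:00: 07:45–12:15, 14:00–15:30, 16:45–17:45.
Hassan free within 07:00–18:00: 09:15–11:00, 11:45–12:30, 13:30–14:30, 15:15–16:15, 16:30–18:00.
Rania ∩ Emeka: 08:45–12:15, 17:15–17:45.
Rania ∩ Emeka ∩ Hassan: 09:15–11:00, 11:45–12:15, 17:15–17:45.
Windows ≥ 15 min: 09:15–11:00, 11:45–12:15, 17:15–17:45.
That's 3 windows.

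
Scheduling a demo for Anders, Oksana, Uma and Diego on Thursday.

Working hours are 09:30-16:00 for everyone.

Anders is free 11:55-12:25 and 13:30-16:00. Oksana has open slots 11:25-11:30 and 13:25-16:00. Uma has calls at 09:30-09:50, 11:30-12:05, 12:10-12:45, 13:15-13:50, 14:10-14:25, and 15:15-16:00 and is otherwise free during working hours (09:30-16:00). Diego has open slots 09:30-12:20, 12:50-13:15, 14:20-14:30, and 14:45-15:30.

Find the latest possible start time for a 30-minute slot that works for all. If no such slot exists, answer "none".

14:45

Uma free within 09:30–16:00: 09:50–11:30, 12:05–12:10, 12:45–13:15, 13:50–14:10, 14:25–15:15.
Anders ∩ Oksana: 13:30–16:00.
Anders ∩ Oksana ∩ Uma: 13:50–14:10, 14:25–15:15.
Anders ∩ Oksana ∩ Uma ∩ Diego: 14:25–14:30, 14:45–15:15.
Windows ≥ 30 min: 14:45–15:15.
Latest start in the last window 14:45–15:15 is 15:15 − 30 min = 14:45.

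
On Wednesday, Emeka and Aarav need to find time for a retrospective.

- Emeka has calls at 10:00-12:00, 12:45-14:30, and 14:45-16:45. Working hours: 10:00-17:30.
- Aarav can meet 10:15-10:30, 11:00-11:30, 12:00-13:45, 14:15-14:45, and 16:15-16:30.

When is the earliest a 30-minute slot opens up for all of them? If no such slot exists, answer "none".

12:00

Emeka free within 10:00–17:30: 12:00–12:45, 14:30–14:45, 16:45–17:30.
Emeka ∩ Aarav: 12:00–12:45, 14:30–14:45.
Windows ≥ 30 min: 12:00–12:45.
Earliest such window starts at 12:00.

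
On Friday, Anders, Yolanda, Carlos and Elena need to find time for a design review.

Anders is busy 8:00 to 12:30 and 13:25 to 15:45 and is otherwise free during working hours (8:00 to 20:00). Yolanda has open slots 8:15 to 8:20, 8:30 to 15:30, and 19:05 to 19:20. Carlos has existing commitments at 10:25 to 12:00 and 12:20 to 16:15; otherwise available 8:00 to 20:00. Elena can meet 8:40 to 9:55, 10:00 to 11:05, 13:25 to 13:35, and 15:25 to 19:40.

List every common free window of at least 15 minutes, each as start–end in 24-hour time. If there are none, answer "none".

19:05–19:20

Anders free within 08:00–20:00: 12:30–13:25, 15:45–20:00.
Carlos free within 08:00–20:00: 08:00–10:25, 12:00–12:20, 16:15–20:00.
Anders ∩ Yolanda: 12:30–13:25, 19:05–19:20.
Anders ∩ Yolanda ∩ Carlos: 19:05–19:20.
Anders ∩ Yolanda ∩ Carlos ∩ Elena: 19:05–19:20.
Windows ≥ 15 min: 19:05–19:20.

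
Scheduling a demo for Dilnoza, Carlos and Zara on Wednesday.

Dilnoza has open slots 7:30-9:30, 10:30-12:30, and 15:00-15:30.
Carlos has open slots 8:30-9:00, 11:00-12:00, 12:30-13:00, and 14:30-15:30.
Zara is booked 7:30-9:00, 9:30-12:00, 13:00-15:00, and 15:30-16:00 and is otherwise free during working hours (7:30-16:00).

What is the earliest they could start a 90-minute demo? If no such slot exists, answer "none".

Zara free within 07:30–16:00: 09:00–09:30, 12:00–13:00, 15:00–15:30.
Dilnoza ∩ Carlos: 08:30–09:00, 11:00–12:00, 15:00–15:30.
Dilnoza ∩ Carlos ∩ Zara: 15:00–15:30.
Windows ≥ 90 min: (none).

none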